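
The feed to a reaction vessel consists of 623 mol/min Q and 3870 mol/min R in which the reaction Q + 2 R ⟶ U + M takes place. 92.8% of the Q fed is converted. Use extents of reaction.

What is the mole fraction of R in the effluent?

0.693

Q reacted = 0.928 × 623 = 578.1 mol/min; ν_Q = −1, so ξ = 578.1/1 = 578.1 mol/min.
Outlet amounts (n = n₀ + ν ξ):
  Q: 623 − 1(578.1) = 44.86
  R: 3870 − 2(578.1) = 2714
  U: 0 + 1(578.1) = 578.1
  M: 0 + 1(578.1) = 578.1
Total out = 3915 mol/min; y_R = 2714 / 3915 = 0.6932.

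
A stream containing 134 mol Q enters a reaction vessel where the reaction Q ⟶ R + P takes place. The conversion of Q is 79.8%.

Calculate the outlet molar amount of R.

107 mol

Q reacted = 0.798 × 134 = 106.9 mol; ν_Q = −1, so ξ = 106.9/1 = 106.9 mol.
Outlet amounts (n = n₀ + ν ξ):
  Q: 134 − 1(106.9) = 27.07
  R: 0 + 1(106.9) = 106.9
  P: 0 + 1(106.9) = 106.9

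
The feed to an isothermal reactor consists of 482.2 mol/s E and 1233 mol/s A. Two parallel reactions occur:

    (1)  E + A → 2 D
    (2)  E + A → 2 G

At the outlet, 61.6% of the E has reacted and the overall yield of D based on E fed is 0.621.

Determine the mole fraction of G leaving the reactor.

0.172

Yield of D: 2ξ₁ / 482.2 = 0.621 → ξ₁ = 149.7 mol/s.
Conversion of E: 1ξ₁ + 1ξ₂ = 0.616 × 482.2 = 297 → ξ₂ = 147.3 mol/s.
Outlet amounts (n = n₀ + Σ ν·ξ):
  E: 482.2 − 1(149.7) − 1(147.3) = 185.2
  A: 1233 − 1(149.7) − 1(147.3) = 936
  D: 0 + 2(149.7) = 299.4
  G: 0 + 2(147.3) = 294.6
Total out = 1715 mol/s; y_G = 294.6 / 1715 = 0.1718.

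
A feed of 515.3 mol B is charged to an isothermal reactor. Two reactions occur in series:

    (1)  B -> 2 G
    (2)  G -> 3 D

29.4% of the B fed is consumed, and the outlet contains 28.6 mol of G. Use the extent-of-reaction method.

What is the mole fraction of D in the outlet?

0.677

Conversion of B: B consumed = 1ξ₁ = 0.294 × 515.3 → ξ₁ = 151.5 mol.
G balance: n_G = 0 + 2ξ₁ − 1ξ₂ = 28.6 → ξ₂ = (2·151.5 − 28.6)/1 = 274.4 mol.
Outlet amounts (n = n₀ + Σ ν·ξ):
  B: 515.3 − 1(151.5) = 363.8
  G: 0 + 2(151.5) − 1(274.4) = 28.6
  D: 0 + 3(274.4) = 823.2
Total out = 1216 mol; y_D = 823.2 / 1216 = 0.6772.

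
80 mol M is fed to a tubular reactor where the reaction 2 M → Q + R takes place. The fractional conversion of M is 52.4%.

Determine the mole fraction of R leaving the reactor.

0.262

M reacted = 0.524 × 80 = 41.92 mol; ν_M = −2, so ξ = 41.92/2 = 20.96 mol.
Outlet amounts (n = n₀ + ν ξ):
  M: 80 − 2(20.96) = 38.08
  Q: 0 + 1(20.96) = 20.96
  R: 0 + 1(20.96) = 20.96
Total out = 80 mol; y_R = 20.96 / 80 = 0.262.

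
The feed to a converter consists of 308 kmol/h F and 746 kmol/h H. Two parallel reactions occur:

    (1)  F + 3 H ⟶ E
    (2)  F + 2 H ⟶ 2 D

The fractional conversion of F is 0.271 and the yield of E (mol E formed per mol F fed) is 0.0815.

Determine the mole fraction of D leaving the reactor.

Yield of E: 1ξ₁ / 308 = 0.0815 → ξ₁ = 25.1 kmol/h.
Conversion of F: 1ξ₁ + 1ξ₂ = 0.271 × 308 = 83.47 → ξ₂ = 58.37 kmol/h.
Outlet amounts (n = n₀ + Σ ν·ξ):
  F: 308 − 1(25.1) − 1(58.37) = 224.5
  H: 746 − 3(25.1) − 2(58.37) = 554
  E: 0 + 1(25.1) = 25.1
  D: 0 + 2(58.37) = 116.7
Total out = 920.3 kmol/h; y_D = 116.7 / 920.3 = 0.1268.

0.127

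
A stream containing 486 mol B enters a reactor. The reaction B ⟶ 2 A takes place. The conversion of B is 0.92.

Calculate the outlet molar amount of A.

B reacted = 0.92 × 486 = 447.1 mol; ν_B = −1, so ξ = 447.1/1 = 447.1 mol.
Outlet amounts (n = n₀ + ν ξ):
  B: 486 − 1(447.1) = 38.88
  A: 0 + 2(447.1) = 894.2

894 mol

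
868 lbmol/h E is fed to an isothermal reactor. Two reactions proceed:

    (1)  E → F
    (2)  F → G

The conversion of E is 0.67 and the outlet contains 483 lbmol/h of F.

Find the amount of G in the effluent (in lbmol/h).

98.6 lbmol/h

Conversion of E: E consumed = 1ξ₁ = 0.67 × 868 → ξ₁ = 581.6 lbmol/h.
F balance: n_F = 0 + 1ξ₁ − 1ξ₂ = 483 → ξ₂ = (1·581.6 − 483)/1 = 98.56 lbmol/h.
Outlet amounts (n = n₀ + Σ ν·ξ):
  E: 868 − 1(581.6) = 286.4
  F: 0 + 1(581.6) − 1(98.56) = 483
  G: 0 + 1(98.56) = 98.56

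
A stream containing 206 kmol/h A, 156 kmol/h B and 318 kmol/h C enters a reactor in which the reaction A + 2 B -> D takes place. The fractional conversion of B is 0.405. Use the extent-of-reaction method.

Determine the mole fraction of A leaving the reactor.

0.283

B reacted = 0.405 × 156 = 63.18 kmol/h; ν_B = −2, so ξ = 63.18/2 = 31.59 kmol/h.
Outlet amounts (n = n₀ + ν ξ):
  A: 206 − 1(31.59) = 174.4
  B: 156 − 2(31.59) = 92.82
  D: 0 + 1(31.59) = 31.59
  C: 318 (inert)
Total out = 616.8 kmol/h; y_A = 174.4 / 616.8 = 0.2828.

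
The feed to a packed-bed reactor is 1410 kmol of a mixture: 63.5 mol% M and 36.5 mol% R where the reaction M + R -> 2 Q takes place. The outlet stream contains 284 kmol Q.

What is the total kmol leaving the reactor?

For Q: n = n₀ + 2ξ → 284 = 0 + 2ξ, giving ξ = 142 kmol.
Outlet amounts (n = n₀ + ν ξ):
  M: 895.4 − 1(142) = 753.4
  R: 514.6 − 1(142) = 372.6
  Q: 0 + 2(142) = 284
Total out = 753.4 + 372.6 + 284 = 1410 kmol.

1410 kmol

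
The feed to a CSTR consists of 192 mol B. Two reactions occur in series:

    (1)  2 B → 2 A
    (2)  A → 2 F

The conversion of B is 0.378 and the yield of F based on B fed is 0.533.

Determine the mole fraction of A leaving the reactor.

Conversion of B: B consumed = 2ξ₁ = 0.378 × 192 → ξ₁ = 36.29 mol.
Yield of F: 2ξ₂ / 192 = 0.533 → ξ₂ = 51.17 mol.
Outlet amounts (n = n₀ + Σ ν·ξ):
  B: 192 − 2(36.29) = 119.4
  A: 0 + 2(36.29) − 1(51.17) = 21.41
  F: 0 + 2(51.17) = 102.3
Total out = 243.2 mol; y_A = 21.41 / 243.2 = 0.08804.

0.088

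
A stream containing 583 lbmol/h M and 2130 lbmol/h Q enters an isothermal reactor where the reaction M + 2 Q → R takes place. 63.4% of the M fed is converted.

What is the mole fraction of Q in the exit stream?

0.705

M reacted = 0.634 × 583 = 369.6 lbmol/h; ν_M = −1, so ξ = 369.6/1 = 369.6 lbmol/h.
Outlet amounts (n = n₀ + ν ξ):
  M: 583 − 1(369.6) = 213.4
  Q: 2130 − 2(369.6) = 1391
  R: 0 + 1(369.6) = 369.6
Total out = 1974 lbmol/h; y_Q = 1391 / 1974 = 0.7046.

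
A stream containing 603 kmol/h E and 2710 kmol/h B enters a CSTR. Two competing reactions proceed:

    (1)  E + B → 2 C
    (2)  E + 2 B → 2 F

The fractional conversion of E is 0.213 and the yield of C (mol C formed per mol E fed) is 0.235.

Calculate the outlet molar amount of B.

Yield of C: 2ξ₁ / 603 = 0.235 → ξ₁ = 70.85 kmol/h.
Conversion of E: 1ξ₁ + 1ξ₂ = 0.213 × 603 = 128.4 → ξ₂ = 57.59 kmol/h.
Outlet amounts (n = n₀ + Σ ν·ξ):
  E: 603 − 1(70.85) − 1(57.59) = 474.6
  B: 2710 − 1(70.85) − 2(57.59) = 2524
  C: 0 + 2(70.85) = 141.7
  F: 0 + 2(57.59) = 115.2

2520 kmol/h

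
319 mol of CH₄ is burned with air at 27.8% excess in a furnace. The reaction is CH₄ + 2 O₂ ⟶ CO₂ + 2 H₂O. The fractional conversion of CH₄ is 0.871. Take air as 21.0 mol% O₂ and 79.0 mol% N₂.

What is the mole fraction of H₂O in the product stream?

0.132

Stoichiometric O₂ = 2 × 319 = 638 mol; O₂ fed = 638 × 1.278 = 815.4 mol.
N₂ fed = 815.4 × 79/21 = 3067 mol.
Fuel reacted = 0.871 × 319 → ξ = 277.8 mol.
Outlet (n = n₀ + ν ξ):
  CH₄: 319 − 1(277.8) = 41.15
  O₂: 815.4 − 2(277.8) = 259.7
  N₂: 3067 (inert)
  CO₂: 0 + 1(277.8) = 277.8
  H₂O: 0 + 2(277.8) = 555.7
Total out = 4202 mol; y_H₂O = 555.7 / 4202 = 0.1323.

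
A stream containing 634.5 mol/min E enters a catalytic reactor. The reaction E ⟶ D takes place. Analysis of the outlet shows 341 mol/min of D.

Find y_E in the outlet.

For D: n = n₀ + 1ξ → 341 = 0 + 1ξ, giving ξ = 341 mol/min.
Outlet amounts (n = n₀ + ν ξ):
  E: 634.5 − 1(341) = 293.5
  D: 0 + 1(341) = 341
Total out = 634.5 mol/min; y_E = 293.5 / 634.5 = 0.4626.

0.463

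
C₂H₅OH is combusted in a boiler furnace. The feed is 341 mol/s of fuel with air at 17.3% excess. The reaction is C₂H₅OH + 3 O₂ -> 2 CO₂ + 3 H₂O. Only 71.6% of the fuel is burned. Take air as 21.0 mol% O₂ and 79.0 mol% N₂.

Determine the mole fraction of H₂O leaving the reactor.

0.116

Stoichiometric O₂ = 3 × 341 = 1023 mol/s; O₂ fed = 1023 × 1.173 = 1200 mol/s.
N₂ fed = 1200 × 79/21 = 4514 mol/s.
Fuel reacted = 0.716 × 341 → ξ = 244.2 mol/s.
Outlet (n = n₀ + ν ξ):
  C₂H₅OH: 341 − 1(244.2) = 96.84
  O₂: 1200 − 3(244.2) = 467.5
  N₂: 4514 (inert)
  CO₂: 0 + 2(244.2) = 488.3
  H₂O: 0 + 3(244.2) = 732.5
Total out = 6299 mol/s; y_H₂O = 732.5 / 6299 = 0.1163.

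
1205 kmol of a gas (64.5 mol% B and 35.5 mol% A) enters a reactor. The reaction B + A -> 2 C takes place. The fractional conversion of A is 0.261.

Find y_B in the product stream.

A reacted = 0.261 × 427.8 = 111.6 kmol; ν_A = −1, so ξ = 111.6/1 = 111.6 kmol.
Outlet amounts (n = n₀ + ν ξ):
  B: 777.2 − 1(111.6) = 665.6
  A: 427.8 − 1(111.6) = 316.1
  C: 0 + 2(111.6) = 223.3
Total out = 1205 kmol; y_B = 665.6 / 1205 = 0.5523.

0.552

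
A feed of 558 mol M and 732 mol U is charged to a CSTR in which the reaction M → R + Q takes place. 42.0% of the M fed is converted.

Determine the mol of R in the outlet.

M reacted = 0.42 × 558 = 234.4 mol; ν_M = −1, so ξ = 234.4/1 = 234.4 mol.
Outlet amounts (n = n₀ + ν ξ):
  M: 558 − 1(234.4) = 323.6
  R: 0 + 1(234.4) = 234.4
  Q: 0 + 1(234.4) = 234.4
  U: 732 (inert)

234 mol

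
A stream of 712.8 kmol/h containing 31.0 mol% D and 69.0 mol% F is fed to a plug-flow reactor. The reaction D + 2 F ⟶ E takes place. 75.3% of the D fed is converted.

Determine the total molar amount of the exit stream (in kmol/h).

380 kmol/h

D reacted = 0.753 × 221 = 166.4 kmol/h; ν_D = −1, so ξ = 166.4/1 = 166.4 kmol/h.
Outlet amounts (n = n₀ + ν ξ):
  D: 221 − 1(166.4) = 54.58
  F: 491.8 − 2(166.4) = 159.1
  E: 0 + 1(166.4) = 166.4
Total out = 54.58 + 159.1 + 166.4 = 380 kmol/h.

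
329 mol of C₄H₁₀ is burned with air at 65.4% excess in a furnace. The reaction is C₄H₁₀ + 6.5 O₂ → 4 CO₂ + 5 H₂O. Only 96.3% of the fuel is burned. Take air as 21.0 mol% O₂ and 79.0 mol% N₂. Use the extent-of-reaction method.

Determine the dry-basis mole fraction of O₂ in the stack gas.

0.092

Stoichiometric O₂ = 6.5 × 329 = 2138 mol; O₂ fed = 2138 × 1.654 = 3537 mol.
N₂ fed = 3537 × 79/21 = 13310 mol.
Fuel reacted = 0.963 × 329 → ξ = 316.8 mol.
Outlet (n = n₀ + ν ξ):
  C₄H₁₀: 329 − 1(316.8) = 12.17
  O₂: 3537 − 6.5(316.8) = 1478
  N₂: 13310 (inert)
  CO₂: 0 + 4(316.8) = 1267
  H₂O: 0 + 5(316.8) = 1584
Dry total = 16060 mol; y_O₂ (dry) = 1478 / 16060 = 0.09199.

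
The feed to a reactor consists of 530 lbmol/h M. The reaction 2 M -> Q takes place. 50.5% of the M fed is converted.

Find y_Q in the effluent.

M reacted = 0.505 × 530 = 267.6 lbmol/h; ν_M = −2, so ξ = 267.6/2 = 133.8 lbmol/h.
Outlet amounts (n = n₀ + ν ξ):
  M: 530 − 2(133.8) = 262.4
  Q: 0 + 1(133.8) = 133.8
Total out = 396.2 lbmol/h; y_Q = 133.8 / 396.2 = 0.3378.

0.338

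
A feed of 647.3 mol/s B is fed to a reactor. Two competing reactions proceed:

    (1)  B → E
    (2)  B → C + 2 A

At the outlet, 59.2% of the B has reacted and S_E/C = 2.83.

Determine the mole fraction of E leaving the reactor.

Conversion of B: B consumed = 0.592 × 647.3 = 383.2 mol/s = 1ξ₁ + 1ξ₂.
Selectivity: 1ξ₁ / (1ξ₂) = 2.83 → ξ₁ = 2.83 ξ₂.
Substitute: (1·2.83 + 1) ξ₂ = 383.2 → ξ₂ = 100.1 mol/s, ξ₁ = 283.1 mol/s.
Outlet amounts (n = n₀ + Σ ν·ξ):
  B: 647.3 − 1(283.1) − 1(100.1) = 264.1
  E: 0 + 1(283.1) = 283.1
  C: 0 + 1(100.1) = 100.1
  A: 0 + 2(100.1) = 200.1
Total out = 847.4 mol/s; y_E = 283.1 / 847.4 = 0.3341.

0.334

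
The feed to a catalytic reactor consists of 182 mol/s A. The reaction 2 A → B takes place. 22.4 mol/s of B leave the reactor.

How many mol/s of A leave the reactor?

137 mol/s

For B: n = n₀ + 1ξ → 22.4 = 0 + 1ξ, giving ξ = 22.4 mol/s.
Outlet amounts (n = n₀ + ν ξ):
  A: 182 − 2(22.4) = 137.2
  B: 0 + 1(22.4) = 22.4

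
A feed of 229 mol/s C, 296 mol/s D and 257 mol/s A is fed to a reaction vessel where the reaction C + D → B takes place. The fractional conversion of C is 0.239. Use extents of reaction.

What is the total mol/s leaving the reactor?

C reacted = 0.239 × 229 = 54.73 mol/s; ν_C = −1, so ξ = 54.73/1 = 54.73 mol/s.
Outlet amounts (n = n₀ + ν ξ):
  C: 229 − 1(54.73) = 174.3
  D: 296 − 1(54.73) = 241.3
  B: 0 + 1(54.73) = 54.73
  A: 257 (inert)
Total out = 174.3 + 241.3 + 54.73 + 257 = 727.3 mol/s.

727 mol/s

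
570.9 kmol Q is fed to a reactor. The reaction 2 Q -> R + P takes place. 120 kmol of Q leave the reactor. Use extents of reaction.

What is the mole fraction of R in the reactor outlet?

For Q: n = n₀ − 2ξ → 120 = 570.9 − 2ξ, giving ξ = 225.4 kmol.
Outlet amounts (n = n₀ + ν ξ):
  Q: 570.9 − 2(225.4) = 120
  R: 0 + 1(225.4) = 225.4
  P: 0 + 1(225.4) = 225.4
Total out = 570.9 kmol; y_R = 225.4 / 570.9 = 0.3949.

0.395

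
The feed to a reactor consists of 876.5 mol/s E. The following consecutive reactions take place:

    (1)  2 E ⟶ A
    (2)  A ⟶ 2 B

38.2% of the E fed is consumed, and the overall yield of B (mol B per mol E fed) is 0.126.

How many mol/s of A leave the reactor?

112 mol/s

Conversion of E: E consumed = 2ξ₁ = 0.382 × 876.5 → ξ₁ = 167.4 mol/s.
Yield of B: 2ξ₂ / 876.5 = 0.126 → ξ₂ = 55.22 mol/s.
Outlet amounts (n = n₀ + Σ ν·ξ):
  E: 876.5 − 2(167.4) = 541.7
  A: 0 + 1(167.4) − 1(55.22) = 112.2
  B: 0 + 2(55.22) = 110.4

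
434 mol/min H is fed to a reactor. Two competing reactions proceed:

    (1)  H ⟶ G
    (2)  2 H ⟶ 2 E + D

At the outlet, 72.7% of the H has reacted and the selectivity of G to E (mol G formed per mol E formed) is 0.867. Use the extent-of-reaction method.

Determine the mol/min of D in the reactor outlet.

84.5 mol/min

Conversion of H: H consumed = 0.727 × 434 = 315.5 mol/min = 1ξ₁ + 2ξ₂.
Selectivity: 1ξ₁ / (2ξ₂) = 0.867 → ξ₁ = 1.734 ξ₂.
Substitute: (1·1.734 + 2) ξ₂ = 315.5 → ξ₂ = 84.5 mol/min, ξ₁ = 146.5 mol/min.
Outlet amounts (n = n₀ + Σ ν·ξ):
  H: 434 − 1(146.5) − 2(84.5) = 118.5
  G: 0 + 1(146.5) = 146.5
  E: 0 + 2(84.5) = 169
  D: 0 + 1(84.5) = 84.5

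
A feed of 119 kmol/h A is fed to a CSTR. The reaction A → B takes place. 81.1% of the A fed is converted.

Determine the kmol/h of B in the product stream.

96.5 kmol/h

A reacted = 0.811 × 119 = 96.51 kmol/h; ν_A = −1, so ξ = 96.51/1 = 96.51 kmol/h.
Outlet amounts (n = n₀ + ν ξ):
  A: 119 − 1(96.51) = 22.49
  B: 0 + 1(96.51) = 96.51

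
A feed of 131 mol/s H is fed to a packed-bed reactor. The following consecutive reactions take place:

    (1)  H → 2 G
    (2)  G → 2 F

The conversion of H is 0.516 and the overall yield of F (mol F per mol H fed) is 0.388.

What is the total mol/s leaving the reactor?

Conversion of H: H consumed = 1ξ₁ = 0.516 × 131 → ξ₁ = 67.6 mol/s.
Yield of F: 2ξ₂ / 131 = 0.388 → ξ₂ = 25.41 mol/s.
Outlet amounts (n = n₀ + Σ ν·ξ):
  H: 131 − 1(67.6) = 63.4
  G: 0 + 2(67.6) − 1(25.41) = 109.8
  F: 0 + 2(25.41) = 50.83
Total out = 63.4 + 109.8 + 50.83 = 224 mol/s.

224 mol/s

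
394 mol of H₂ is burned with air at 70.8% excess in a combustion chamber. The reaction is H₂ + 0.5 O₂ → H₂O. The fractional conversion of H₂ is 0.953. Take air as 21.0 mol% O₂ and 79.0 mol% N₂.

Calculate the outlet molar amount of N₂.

Stoichiometric O₂ = 0.5 × 394 = 197 mol; O₂ fed = 197 × 1.708 = 336.5 mol.
N₂ fed = 336.5 × 79/21 = 1266 mol.
Fuel reacted = 0.953 × 394 → ξ = 375.5 mol.
Outlet (n = n₀ + ν ξ):
  H₂: 394 − 1(375.5) = 18.52
  O₂: 336.5 − 0.5(375.5) = 148.7
  N₂: 1266 (inert)
  H₂O: 0 + 1(375.5) = 375.5

1270 mol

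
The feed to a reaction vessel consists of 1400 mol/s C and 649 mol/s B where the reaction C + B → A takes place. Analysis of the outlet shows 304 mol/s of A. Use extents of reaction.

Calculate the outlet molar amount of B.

345 mol/s

For A: n = n₀ + 1ξ → 304 = 0 + 1ξ, giving ξ = 304 mol/s.
Outlet amounts (n = n₀ + ν ξ):
  C: 1400 − 1(304) = 1096
  B: 649 − 1(304) = 345
  A: 0 + 1(304) = 304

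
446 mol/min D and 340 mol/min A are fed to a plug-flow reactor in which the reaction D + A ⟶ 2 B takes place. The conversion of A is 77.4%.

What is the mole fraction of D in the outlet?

0.233

A reacted = 0.774 × 340 = 263.2 mol/min; ν_A = −1, so ξ = 263.2/1 = 263.2 mol/min.
Outlet amounts (n = n₀ + ν ξ):
  D: 446 − 1(263.2) = 182.8
  A: 340 − 1(263.2) = 76.84
  B: 0 + 2(263.2) = 526.3
Total out = 786 mol/min; y_D = 182.8 / 786 = 0.2326.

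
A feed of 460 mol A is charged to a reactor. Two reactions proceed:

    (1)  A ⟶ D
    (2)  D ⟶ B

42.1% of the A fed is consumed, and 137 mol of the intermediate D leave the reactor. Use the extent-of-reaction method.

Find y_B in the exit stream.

0.123

Conversion of A: A consumed = 1ξ₁ = 0.421 × 460 → ξ₁ = 193.7 mol.
D balance: n_D = 0 + 1ξ₁ − 1ξ₂ = 137 → ξ₂ = (1·193.7 − 137)/1 = 56.66 mol.
Outlet amounts (n = n₀ + Σ ν·ξ):
  A: 460 − 1(193.7) = 266.3
  D: 0 + 1(193.7) − 1(56.66) = 137
  B: 0 + 1(56.66) = 56.66
Total out = 460 mol; y_B = 56.66 / 460 = 0.1232.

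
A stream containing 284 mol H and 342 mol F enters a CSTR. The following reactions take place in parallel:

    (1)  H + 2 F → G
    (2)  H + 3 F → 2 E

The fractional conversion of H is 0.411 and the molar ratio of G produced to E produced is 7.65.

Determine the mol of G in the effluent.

110 mol

Conversion of H: H consumed = 0.411 × 284 = 116.7 mol = 1ξ₁ + 1ξ₂.
Selectivity: 1ξ₁ / (2ξ₂) = 7.65 → ξ₁ = 15.3 ξ₂.
Substitute: (1·15.3 + 1) ξ₂ = 116.7 → ξ₂ = 7.161 mol, ξ₁ = 109.6 mol.
Outlet amounts (n = n₀ + Σ ν·ξ):
  H: 284 − 1(109.6) − 1(7.161) = 167.3
  F: 342 − 2(109.6) − 3(7.161) = 101.4
  G: 0 + 1(109.6) = 109.6
  E: 0 + 2(7.161) = 14.32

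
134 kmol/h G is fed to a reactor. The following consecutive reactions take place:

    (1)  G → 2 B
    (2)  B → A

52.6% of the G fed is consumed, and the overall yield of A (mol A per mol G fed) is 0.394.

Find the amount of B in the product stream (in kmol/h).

Conversion of G: G consumed = 1ξ₁ = 0.526 × 134 → ξ₁ = 70.48 kmol/h.
Yield of A: 1ξ₂ / 134 = 0.394 → ξ₂ = 52.8 kmol/h.
Outlet amounts (n = n₀ + Σ ν·ξ):
  G: 134 − 1(70.48) = 63.52
  B: 0 + 2(70.48) − 1(52.8) = 88.17
  A: 0 + 1(52.8) = 52.8

88.2 kmol/h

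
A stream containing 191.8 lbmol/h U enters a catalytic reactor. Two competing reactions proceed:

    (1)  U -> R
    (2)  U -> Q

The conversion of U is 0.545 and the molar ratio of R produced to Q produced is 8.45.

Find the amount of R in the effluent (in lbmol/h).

Conversion of U: U consumed = 0.545 × 191.8 = 104.5 lbmol/h = 1ξ₁ + 1ξ₂.
Selectivity: 1ξ₁ / (1ξ₂) = 8.45 → ξ₁ = 8.45 ξ₂.
Substitute: (1·8.45 + 1) ξ₂ = 104.5 → ξ₂ = 11.06 lbmol/h, ξ₁ = 93.47 lbmol/h.
Outlet amounts (n = n₀ + Σ ν·ξ):
  U: 191.8 − 1(93.47) − 1(11.06) = 87.27
  R: 0 + 1(93.47) = 93.47
  Q: 0 + 1(11.06) = 11.06

93.5 lbmol/h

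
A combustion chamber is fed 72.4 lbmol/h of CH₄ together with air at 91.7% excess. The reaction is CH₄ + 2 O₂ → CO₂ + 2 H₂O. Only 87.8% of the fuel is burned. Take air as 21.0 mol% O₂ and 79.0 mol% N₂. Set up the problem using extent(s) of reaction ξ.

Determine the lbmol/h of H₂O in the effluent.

Stoichiometric O₂ = 2 × 72.4 = 144.8 lbmol/h; O₂ fed = 144.8 × 1.917 = 277.6 lbmol/h.
N₂ fed = 277.6 × 79/21 = 1044 lbmol/h.
Fuel reacted = 0.878 × 72.4 → ξ = 63.57 lbmol/h.
Outlet (n = n₀ + ν ξ):
  CH₄: 72.4 − 1(63.57) = 8.833
  O₂: 277.6 − 2(63.57) = 150.4
  N₂: 1044 (inert)
  CO₂: 0 + 1(63.57) = 63.57
  H₂O: 0 + 2(63.57) = 127.1

127 lbmol/h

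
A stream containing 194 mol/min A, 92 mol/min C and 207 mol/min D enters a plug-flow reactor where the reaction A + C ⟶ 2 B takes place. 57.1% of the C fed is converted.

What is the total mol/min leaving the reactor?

493 mol/min

C reacted = 0.571 × 92 = 52.53 mol/min; ν_C = −1, so ξ = 52.53/1 = 52.53 mol/min.
Outlet amounts (n = n₀ + ν ξ):
  A: 194 − 1(52.53) = 141.5
  C: 92 − 1(52.53) = 39.47
  B: 0 + 2(52.53) = 105.1
  D: 207 (inert)
Total out = 141.5 + 39.47 + 105.1 + 207 = 493 mol/min.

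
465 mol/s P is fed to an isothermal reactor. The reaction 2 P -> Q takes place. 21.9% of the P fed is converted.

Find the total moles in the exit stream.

414 mol/s

P reacted = 0.219 × 465 = 101.8 mol/s; ν_P = −2, so ξ = 101.8/2 = 50.92 mol/s.
Outlet amounts (n = n₀ + ν ξ):
  P: 465 − 2(50.92) = 363.2
  Q: 0 + 1(50.92) = 50.92
Total out = 363.2 + 50.92 = 414.1 mol/s.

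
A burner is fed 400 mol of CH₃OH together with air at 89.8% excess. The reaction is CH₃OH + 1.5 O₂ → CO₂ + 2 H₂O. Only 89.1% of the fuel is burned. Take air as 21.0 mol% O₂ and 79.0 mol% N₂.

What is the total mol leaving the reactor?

6000 mol

Stoichiometric O₂ = 1.5 × 400 = 600 mol; O₂ fed = 600 × 1.898 = 1139 mol.
N₂ fed = 1139 × 79/21 = 4284 mol.
Fuel reacted = 0.891 × 400 → ξ = 356.4 mol.
Outlet (n = n₀ + ν ξ):
  CH₃OH: 400 − 1(356.4) = 43.6
  O₂: 1139 − 1.5(356.4) = 604.2
  N₂: 4284 (inert)
  CO₂: 0 + 1(356.4) = 356.4
  H₂O: 0 + 2(356.4) = 712.8
Total out = 43.6 + 604.2 + 4284 + 356.4 + 712.8 = 6001 mol.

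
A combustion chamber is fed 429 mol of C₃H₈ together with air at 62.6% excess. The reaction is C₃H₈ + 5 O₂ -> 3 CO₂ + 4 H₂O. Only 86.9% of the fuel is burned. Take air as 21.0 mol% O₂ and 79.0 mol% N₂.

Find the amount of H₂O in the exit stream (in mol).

Stoichiometric O₂ = 5 × 429 = 2145 mol; O₂ fed = 2145 × 1.626 = 3488 mol.
N₂ fed = 3488 × 79/21 = 13120 mol.
Fuel reacted = 0.869 × 429 → ξ = 372.8 mol.
Outlet (n = n₀ + ν ξ):
  C₃H₈: 429 − 1(372.8) = 56.2
  O₂: 3488 − 5(372.8) = 1624
  N₂: 13120 (inert)
  CO₂: 0 + 3(372.8) = 1118
  H₂O: 0 + 4(372.8) = 1491

1490 mol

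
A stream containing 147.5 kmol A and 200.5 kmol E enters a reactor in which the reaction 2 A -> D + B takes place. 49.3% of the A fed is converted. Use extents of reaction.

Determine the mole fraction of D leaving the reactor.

0.104

A reacted = 0.493 × 147.5 = 72.72 kmol; ν_A = −2, so ξ = 72.72/2 = 36.36 kmol.
Outlet amounts (n = n₀ + ν ξ):
  A: 147.5 − 2(36.36) = 74.78
  D: 0 + 1(36.36) = 36.36
  B: 0 + 1(36.36) = 36.36
  E: 200.5 (inert)
Total out = 348 kmol; y_D = 36.36 / 348 = 0.1045.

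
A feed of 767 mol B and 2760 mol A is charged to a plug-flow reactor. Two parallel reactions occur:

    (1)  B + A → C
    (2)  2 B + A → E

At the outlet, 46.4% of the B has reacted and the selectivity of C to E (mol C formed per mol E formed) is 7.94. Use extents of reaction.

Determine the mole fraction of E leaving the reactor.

0.0113

Conversion of B: B consumed = 0.464 × 767 = 355.9 mol = 1ξ₁ + 2ξ₂.
Selectivity: 1ξ₁ / (1ξ₂) = 7.94 → ξ₁ = 7.94 ξ₂.
Substitute: (1·7.94 + 2) ξ₂ = 355.9 → ξ₂ = 35.8 mol, ξ₁ = 284.3 mol.
Outlet amounts (n = n₀ + Σ ν·ξ):
  B: 767 − 1(284.3) − 2(35.8) = 411.1
  A: 2760 − 1(284.3) − 1(35.8) = 2440
  C: 0 + 1(284.3) = 284.3
  E: 0 + 1(35.8) = 35.8
Total out = 3171 mol; y_E = 35.8 / 3171 = 0.01129.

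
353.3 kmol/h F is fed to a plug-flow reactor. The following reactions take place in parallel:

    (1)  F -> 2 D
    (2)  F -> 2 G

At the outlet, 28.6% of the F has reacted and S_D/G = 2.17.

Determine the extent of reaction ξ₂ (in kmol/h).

Conversion of F: F consumed = 0.286 × 353.3 = 101 kmol/h = 1ξ₁ + 1ξ₂.
Selectivity: 2ξ₁ / (2ξ₂) = 2.17 → ξ₁ = 2.17 ξ₂.
Substitute: (1·2.17 + 1) ξ₂ = 101 → ξ₂ = 31.88 kmol/h, ξ₁ = 69.17 kmol/h.
Outlet amounts (n = n₀ + Σ ν·ξ):
  F: 353.3 − 1(69.17) − 1(31.88) = 252.3
  D: 0 + 2(69.17) = 138.3
  G: 0 + 2(31.88) = 63.75

ξ₂ = 31.9 kmol/h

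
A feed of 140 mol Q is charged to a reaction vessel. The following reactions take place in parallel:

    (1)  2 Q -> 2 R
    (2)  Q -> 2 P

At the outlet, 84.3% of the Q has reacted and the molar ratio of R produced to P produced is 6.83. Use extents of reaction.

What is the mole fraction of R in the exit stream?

0.743

Conversion of Q: Q consumed = 0.843 × 140 = 118 mol = 2ξ₁ + 1ξ₂.
Selectivity: 2ξ₁ / (2ξ₂) = 6.83 → ξ₁ = 6.83 ξ₂.
Substitute: (2·6.83 + 1) ξ₂ = 118 → ξ₂ = 8.05 mol, ξ₁ = 54.98 mol.
Outlet amounts (n = n₀ + Σ ν·ξ):
  Q: 140 − 2(54.98) − 1(8.05) = 21.98
  R: 0 + 2(54.98) = 110
  P: 0 + 2(8.05) = 16.1
Total out = 148.1 mol; y_R = 110 / 148.1 = 0.7428.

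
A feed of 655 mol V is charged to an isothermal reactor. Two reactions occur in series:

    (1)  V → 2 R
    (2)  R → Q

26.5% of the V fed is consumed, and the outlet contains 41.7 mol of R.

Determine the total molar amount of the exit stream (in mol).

829 mol

Conversion of V: V consumed = 1ξ₁ = 0.265 × 655 → ξ₁ = 173.6 mol.
R balance: n_R = 0 + 2ξ₁ − 1ξ₂ = 41.7 → ξ₂ = (2·173.6 − 41.7)/1 = 305.5 mol.
Outlet amounts (n = n₀ + Σ ν·ξ):
  V: 655 − 1(173.6) = 481.4
  R: 0 + 2(173.6) − 1(305.5) = 41.7
  Q: 0 + 1(305.5) = 305.5
Total out = 481.4 + 41.7 + 305.5 = 828.6 mol.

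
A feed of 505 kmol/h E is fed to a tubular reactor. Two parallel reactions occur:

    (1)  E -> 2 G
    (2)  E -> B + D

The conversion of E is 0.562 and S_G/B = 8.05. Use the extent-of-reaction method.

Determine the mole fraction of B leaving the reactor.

0.0716

Conversion of E: E consumed = 0.562 × 505 = 283.8 kmol/h = 1ξ₁ + 1ξ₂.
Selectivity: 2ξ₁ / (1ξ₂) = 8.05 → ξ₁ = 4.025 ξ₂.
Substitute: (1·4.025 + 1) ξ₂ = 283.8 → ξ₂ = 56.48 kmol/h, ξ₁ = 227.3 kmol/h.
Outlet amounts (n = n₀ + Σ ν·ξ):
  E: 505 − 1(227.3) − 1(56.48) = 221.2
  G: 0 + 2(227.3) = 454.7
  B: 0 + 1(56.48) = 56.48
  D: 0 + 1(56.48) = 56.48
Total out = 788.8 kmol/h; y_B = 56.48 / 788.8 = 0.0716.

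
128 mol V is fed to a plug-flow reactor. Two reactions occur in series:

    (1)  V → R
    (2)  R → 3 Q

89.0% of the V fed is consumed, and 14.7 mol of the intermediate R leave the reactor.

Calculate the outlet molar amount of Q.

298 mol

Conversion of V: V consumed = 1ξ₁ = 0.89 × 128 → ξ₁ = 113.9 mol.
R balance: n_R = 0 + 1ξ₁ − 1ξ₂ = 14.7 → ξ₂ = (1·113.9 − 14.7)/1 = 99.22 mol.
Outlet amounts (n = n₀ + Σ ν·ξ):
  V: 128 − 1(113.9) = 14.08
  R: 0 + 1(113.9) − 1(99.22) = 14.7
  Q: 0 + 3(99.22) = 297.7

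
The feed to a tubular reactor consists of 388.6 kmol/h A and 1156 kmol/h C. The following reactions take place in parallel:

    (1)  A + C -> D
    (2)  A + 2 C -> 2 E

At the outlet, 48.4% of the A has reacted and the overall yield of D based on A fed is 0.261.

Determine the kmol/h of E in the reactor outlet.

173 kmol/h

Yield of D: 1ξ₁ / 388.6 = 0.261 → ξ₁ = 101.4 kmol/h.
Conversion of A: 1ξ₁ + 1ξ₂ = 0.484 × 388.6 = 188.1 → ξ₂ = 86.66 kmol/h.
Outlet amounts (n = n₀ + Σ ν·ξ):
  A: 388.6 − 1(101.4) − 1(86.66) = 200.5
  C: 1156 − 1(101.4) − 2(86.66) = 881.3
  D: 0 + 1(101.4) = 101.4
  E: 0 + 2(86.66) = 173.3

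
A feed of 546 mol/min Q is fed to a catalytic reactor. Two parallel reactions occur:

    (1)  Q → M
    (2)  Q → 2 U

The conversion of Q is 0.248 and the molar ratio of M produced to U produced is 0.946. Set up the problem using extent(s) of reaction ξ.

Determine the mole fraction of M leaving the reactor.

0.149

Conversion of Q: Q consumed = 0.248 × 546 = 135.4 mol/min = 1ξ₁ + 1ξ₂.
Selectivity: 1ξ₁ / (2ξ₂) = 0.946 → ξ₁ = 1.892 ξ₂.
Substitute: (1·1.892 + 1) ξ₂ = 135.4 → ξ₂ = 46.82 mol/min, ξ₁ = 88.59 mol/min.
Outlet amounts (n = n₀ + Σ ν·ξ):
  Q: 546 − 1(88.59) − 1(46.82) = 410.6
  M: 0 + 1(88.59) = 88.59
  U: 0 + 2(46.82) = 93.64
Total out = 592.8 mol/min; y_M = 88.59 / 592.8 = 0.1494.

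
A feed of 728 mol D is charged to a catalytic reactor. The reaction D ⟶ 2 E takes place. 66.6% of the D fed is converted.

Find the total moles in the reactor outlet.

1210 mol

D reacted = 0.666 × 728 = 484.8 mol; ν_D = −1, so ξ = 484.8/1 = 484.8 mol.
Outlet amounts (n = n₀ + ν ξ):
  D: 728 − 1(484.8) = 243.2
  E: 0 + 2(484.8) = 969.7
Total out = 243.2 + 969.7 = 1213 mol.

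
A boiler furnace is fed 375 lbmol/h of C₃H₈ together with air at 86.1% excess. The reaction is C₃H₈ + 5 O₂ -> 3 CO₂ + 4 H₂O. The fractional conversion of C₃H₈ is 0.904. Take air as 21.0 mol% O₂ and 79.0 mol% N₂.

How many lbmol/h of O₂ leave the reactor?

Stoichiometric O₂ = 5 × 375 = 1875 lbmol/h; O₂ fed = 1875 × 1.861 = 3489 lbmol/h.
N₂ fed = 3489 × 79/21 = 13130 lbmol/h.
Fuel reacted = 0.904 × 375 → ξ = 339 lbmol/h.
Outlet (n = n₀ + ν ξ):
  C₃H₈: 375 − 1(339) = 36
  O₂: 3489 − 5(339) = 1794
  N₂: 13130 (inert)
  CO₂: 0 + 3(339) = 1017
  H₂O: 0 + 4(339) = 1356

1790 lbmol/h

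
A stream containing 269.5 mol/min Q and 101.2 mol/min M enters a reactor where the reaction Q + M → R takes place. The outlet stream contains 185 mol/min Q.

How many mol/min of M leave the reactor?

For Q: n = n₀ − 1ξ → 185 = 269.5 − 1ξ, giving ξ = 84.5 mol/min.
Outlet amounts (n = n₀ + ν ξ):
  Q: 269.5 − 1(84.5) = 185
  M: 101.2 − 1(84.5) = 16.7
  R: 0 + 1(84.5) = 84.5

16.7 mol/min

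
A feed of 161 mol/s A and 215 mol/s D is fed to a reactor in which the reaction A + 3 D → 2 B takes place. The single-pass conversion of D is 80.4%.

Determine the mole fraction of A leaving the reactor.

D reacted = 0.804 × 215 = 172.9 mol/s; ν_D = −3, so ξ = 172.9/3 = 57.62 mol/s.
Outlet amounts (n = n₀ + ν ξ):
  A: 161 − 1(57.62) = 103.4
  D: 215 − 3(57.62) = 42.14
  B: 0 + 2(57.62) = 115.2
Total out = 260.8 mol/s; y_A = 103.4 / 260.8 = 0.3965.

0.396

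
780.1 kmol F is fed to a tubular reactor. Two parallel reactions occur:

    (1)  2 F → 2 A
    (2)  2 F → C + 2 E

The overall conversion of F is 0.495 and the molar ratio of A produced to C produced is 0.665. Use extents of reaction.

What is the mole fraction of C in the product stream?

0.157

Conversion of F: F consumed = 0.495 × 780.1 = 386.1 kmol = 2ξ₁ + 2ξ₂.
Selectivity: 2ξ₁ / (1ξ₂) = 0.665 → ξ₁ = 0.3325 ξ₂.
Substitute: (2·0.3325 + 2) ξ₂ = 386.1 → ξ₂ = 144.9 kmol, ξ₁ = 48.18 kmol.
Outlet amounts (n = n₀ + Σ ν·ξ):
  F: 780.1 − 2(48.18) − 2(144.9) = 394
  A: 0 + 2(48.18) = 96.36
  C: 0 + 1(144.9) = 144.9
  E: 0 + 2(144.9) = 289.8
Total out = 925 kmol; y_C = 144.9 / 925 = 0.1566.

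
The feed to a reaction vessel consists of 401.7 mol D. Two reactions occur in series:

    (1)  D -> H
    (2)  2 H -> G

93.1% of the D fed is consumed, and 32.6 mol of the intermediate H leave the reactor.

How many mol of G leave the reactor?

Conversion of D: D consumed = 1ξ₁ = 0.931 × 401.7 → ξ₁ = 374 mol.
H balance: n_H = 0 + 1ξ₁ − 2ξ₂ = 32.6 → ξ₂ = (1·374 − 32.6)/2 = 170.7 mol.
Outlet amounts (n = n₀ + Σ ν·ξ):
  D: 401.7 − 1(374) = 27.72
  H: 0 + 1(374) − 2(170.7) = 32.6
  G: 0 + 1(170.7) = 170.7

171 mol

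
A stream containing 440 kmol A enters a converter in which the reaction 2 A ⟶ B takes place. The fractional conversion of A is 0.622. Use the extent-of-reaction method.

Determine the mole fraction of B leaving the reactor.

0.451

A reacted = 0.622 × 440 = 273.7 kmol; ν_A = −2, so ξ = 273.7/2 = 136.8 kmol.
Outlet amounts (n = n₀ + ν ξ):
  A: 440 − 2(136.8) = 166.3
  B: 0 + 1(136.8) = 136.8
Total out = 303.2 kmol; y_B = 136.8 / 303.2 = 0.4514.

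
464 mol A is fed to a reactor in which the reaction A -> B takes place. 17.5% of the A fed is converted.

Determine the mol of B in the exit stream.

81.2 mol

A reacted = 0.175 × 464 = 81.2 mol; ν_A = −1, so ξ = 81.2/1 = 81.2 mol.
Outlet amounts (n = n₀ + ν ξ):
  A: 464 − 1(81.2) = 382.8
  B: 0 + 1(81.2) = 81.2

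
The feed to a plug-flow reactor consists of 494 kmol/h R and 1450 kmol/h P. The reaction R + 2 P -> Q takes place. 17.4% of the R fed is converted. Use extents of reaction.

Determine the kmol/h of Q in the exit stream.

R reacted = 0.174 × 494 = 85.96 kmol/h; ν_R = −1, so ξ = 85.96/1 = 85.96 kmol/h.
Outlet amounts (n = n₀ + ν ξ):
  R: 494 − 1(85.96) = 408
  P: 1450 − 2(85.96) = 1278
  Q: 0 + 1(85.96) = 85.96

86 kmol/h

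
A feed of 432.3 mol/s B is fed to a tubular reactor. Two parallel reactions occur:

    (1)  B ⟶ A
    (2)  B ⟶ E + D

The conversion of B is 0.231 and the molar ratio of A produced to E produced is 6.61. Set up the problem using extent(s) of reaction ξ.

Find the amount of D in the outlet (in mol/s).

13.1 mol/s

Conversion of B: B consumed = 0.231 × 432.3 = 99.86 mol/s = 1ξ₁ + 1ξ₂.
Selectivity: 1ξ₁ / (1ξ₂) = 6.61 → ξ₁ = 6.61 ξ₂.
Substitute: (1·6.61 + 1) ξ₂ = 99.86 → ξ₂ = 13.12 mol/s, ξ₁ = 86.74 mol/s.
Outlet amounts (n = n₀ + Σ ν·ξ):
  B: 432.3 − 1(86.74) − 1(13.12) = 332.4
  A: 0 + 1(86.74) = 86.74
  E: 0 + 1(13.12) = 13.12
  D: 0 + 1(13.12) = 13.12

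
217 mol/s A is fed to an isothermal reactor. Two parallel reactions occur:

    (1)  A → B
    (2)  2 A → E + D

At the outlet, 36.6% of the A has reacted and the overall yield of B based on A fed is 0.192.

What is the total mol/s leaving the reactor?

217 mol/s

Yield of B: 1ξ₁ / 217 = 0.192 → ξ₁ = 41.66 mol/s.
Conversion of A: 1ξ₁ + 2ξ₂ = 0.366 × 217 = 79.42 → ξ₂ = 18.88 mol/s.
Outlet amounts (n = n₀ + Σ ν·ξ):
  A: 217 − 1(41.66) − 2(18.88) = 137.6
  B: 0 + 1(41.66) = 41.66
  E: 0 + 1(18.88) = 18.88
  D: 0 + 1(18.88) = 18.88
Total out = 137.6 + 41.66 + 18.88 + 18.88 = 217 mol/s.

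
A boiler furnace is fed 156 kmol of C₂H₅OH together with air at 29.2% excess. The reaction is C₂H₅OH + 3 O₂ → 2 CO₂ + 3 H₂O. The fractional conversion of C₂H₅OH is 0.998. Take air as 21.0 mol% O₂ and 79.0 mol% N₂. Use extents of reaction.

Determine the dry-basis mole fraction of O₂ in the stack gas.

0.0505

Stoichiometric O₂ = 3 × 156 = 468 kmol; O₂ fed = 468 × 1.292 = 604.7 kmol.
N₂ fed = 604.7 × 79/21 = 2275 kmol.
Fuel reacted = 0.998 × 156 → ξ = 155.7 kmol.
Outlet (n = n₀ + ν ξ):
  C₂H₅OH: 156 − 1(155.7) = 0.312
  O₂: 604.7 − 3(155.7) = 137.6
  N₂: 2275 (inert)
  CO₂: 0 + 2(155.7) = 311.4
  H₂O: 0 + 3(155.7) = 467.1
Dry total = 2724 kmol; y_O₂ (dry) = 137.6 / 2724 = 0.05051.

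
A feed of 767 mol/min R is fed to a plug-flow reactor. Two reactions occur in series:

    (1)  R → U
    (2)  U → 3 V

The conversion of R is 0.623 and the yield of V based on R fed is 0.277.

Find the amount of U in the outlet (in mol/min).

407 mol/min

Conversion of R: R consumed = 1ξ₁ = 0.623 × 767 → ξ₁ = 477.8 mol/min.
Yield of V: 3ξ₂ / 767 = 0.277 → ξ₂ = 70.82 mol/min.
Outlet amounts (n = n₀ + Σ ν·ξ):
  R: 767 − 1(477.8) = 289.2
  U: 0 + 1(477.8) − 1(70.82) = 407
  V: 0 + 3(70.82) = 212.5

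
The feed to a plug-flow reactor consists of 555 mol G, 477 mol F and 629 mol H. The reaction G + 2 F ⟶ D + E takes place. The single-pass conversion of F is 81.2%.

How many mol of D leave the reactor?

194 mol

F reacted = 0.812 × 477 = 387.3 mol; ν_F = −2, so ξ = 387.3/2 = 193.7 mol.
Outlet amounts (n = n₀ + ν ξ):
  G: 555 − 1(193.7) = 361.3
  F: 477 − 2(193.7) = 89.68
  D: 0 + 1(193.7) = 193.7
  E: 0 + 1(193.7) = 193.7
  H: 629 (inert)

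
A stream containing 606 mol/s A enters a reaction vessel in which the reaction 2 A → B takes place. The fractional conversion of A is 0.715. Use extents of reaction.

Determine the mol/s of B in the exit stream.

A reacted = 0.715 × 606 = 433.3 mol/s; ν_A = −2, so ξ = 433.3/2 = 216.6 mol/s.
Outlet amounts (n = n₀ + ν ξ):
  A: 606 − 2(216.6) = 172.7
  B: 0 + 1(216.6) = 216.6

217 mol/s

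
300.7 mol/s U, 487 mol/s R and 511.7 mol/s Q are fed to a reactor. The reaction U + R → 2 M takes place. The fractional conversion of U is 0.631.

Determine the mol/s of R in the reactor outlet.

U reacted = 0.631 × 300.7 = 189.7 mol/s; ν_U = −1, so ξ = 189.7/1 = 189.7 mol/s.
Outlet amounts (n = n₀ + ν ξ):
  U: 300.7 − 1(189.7) = 111
  R: 487 − 1(189.7) = 297.3
  M: 0 + 2(189.7) = 379.5
  Q: 511.7 (inert)

297 mol/s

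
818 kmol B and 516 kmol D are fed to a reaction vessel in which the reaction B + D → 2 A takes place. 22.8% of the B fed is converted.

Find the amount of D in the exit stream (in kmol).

B reacted = 0.228 × 818 = 186.5 kmol; ν_B = −1, so ξ = 186.5/1 = 186.5 kmol.
Outlet amounts (n = n₀ + ν ξ):
  B: 818 − 1(186.5) = 631.5
  D: 516 − 1(186.5) = 329.5
  A: 0 + 2(186.5) = 373

329 kmol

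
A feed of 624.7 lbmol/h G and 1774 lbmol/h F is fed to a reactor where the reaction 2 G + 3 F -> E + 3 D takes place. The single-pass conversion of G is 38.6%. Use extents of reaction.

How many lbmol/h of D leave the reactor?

362 lbmol/h

G reacted = 0.386 × 624.7 = 241.1 lbmol/h; ν_G = −2, so ξ = 241.1/2 = 120.6 lbmol/h.
Outlet amounts (n = n₀ + ν ξ):
  G: 624.7 − 2(120.6) = 383.6
  F: 1774 − 3(120.6) = 1412
  E: 0 + 1(120.6) = 120.6
  D: 0 + 3(120.6) = 361.7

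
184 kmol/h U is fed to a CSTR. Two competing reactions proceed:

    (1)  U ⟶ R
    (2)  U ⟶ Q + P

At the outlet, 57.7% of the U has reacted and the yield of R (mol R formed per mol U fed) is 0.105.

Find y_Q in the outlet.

0.321

Yield of R: 1ξ₁ / 184 = 0.105 → ξ₁ = 19.32 kmol/h.
Conversion of U: 1ξ₁ + 1ξ₂ = 0.577 × 184 = 106.2 → ξ₂ = 86.85 kmol/h.
Outlet amounts (n = n₀ + Σ ν·ξ):
  U: 184 − 1(19.32) − 1(86.85) = 77.83
  R: 0 + 1(19.32) = 19.32
  Q: 0 + 1(86.85) = 86.85
  P: 0 + 1(86.85) = 86.85
Total out = 270.8 kmol/h; y_Q = 86.85 / 270.8 = 0.3207.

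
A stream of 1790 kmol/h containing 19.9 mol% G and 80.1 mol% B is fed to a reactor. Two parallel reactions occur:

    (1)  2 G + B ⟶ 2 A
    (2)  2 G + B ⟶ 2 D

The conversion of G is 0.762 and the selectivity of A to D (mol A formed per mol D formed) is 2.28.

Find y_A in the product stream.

0.114

Conversion of G: G consumed = 0.762 × 356.2 = 271.4 kmol/h = 2ξ₁ + 2ξ₂.
Selectivity: 2ξ₁ / (2ξ₂) = 2.28 → ξ₁ = 2.28 ξ₂.
Substitute: (2·2.28 + 2) ξ₂ = 271.4 → ξ₂ = 41.38 kmol/h, ξ₁ = 94.34 kmol/h.
Outlet amounts (n = n₀ + Σ ν·ξ):
  G: 356.2 − 2(94.34) − 2(41.38) = 84.78
  B: 1434 − 1(94.34) − 1(41.38) = 1298
  A: 0 + 2(94.34) = 188.7
  D: 0 + 2(41.38) = 82.75
Total out = 1654 kmol/h; y_A = 188.7 / 1654 = 0.1141.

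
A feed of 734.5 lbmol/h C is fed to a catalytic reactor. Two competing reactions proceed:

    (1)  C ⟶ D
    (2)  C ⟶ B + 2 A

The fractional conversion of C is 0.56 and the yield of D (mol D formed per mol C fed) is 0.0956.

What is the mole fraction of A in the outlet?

Yield of D: 1ξ₁ / 734.5 = 0.0956 → ξ₁ = 70.22 lbmol/h.
Conversion of C: 1ξ₁ + 1ξ₂ = 0.56 × 734.5 = 411.3 → ξ₂ = 341.1 lbmol/h.
Outlet amounts (n = n₀ + Σ ν·ξ):
  C: 734.5 − 1(70.22) − 1(341.1) = 323.2
  D: 0 + 1(70.22) = 70.22
  B: 0 + 1(341.1) = 341.1
  A: 0 + 2(341.1) = 682.2
Total out = 1417 lbmol/h; y_A = 682.2 / 1417 = 0.4815.

0.482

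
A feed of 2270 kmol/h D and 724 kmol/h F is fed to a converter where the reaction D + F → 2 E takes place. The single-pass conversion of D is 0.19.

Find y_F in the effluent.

D reacted = 0.19 × 2270 = 431.3 kmol/h; ν_D = −1, so ξ = 431.3/1 = 431.3 kmol/h.
Outlet amounts (n = n₀ + ν ξ):
  D: 2270 − 1(431.3) = 1839
  F: 724 − 1(431.3) = 292.7
  E: 0 + 2(431.3) = 862.6
Total out = 2994 kmol/h; y_F = 292.7 / 2994 = 0.09776.

0.0978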